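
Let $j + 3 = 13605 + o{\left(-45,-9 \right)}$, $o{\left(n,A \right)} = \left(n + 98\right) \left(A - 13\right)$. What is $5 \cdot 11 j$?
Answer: $683980$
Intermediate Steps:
$o{\left(n,A \right)} = \left(-13 + A\right) \left(98 + n\right)$ ($o{\left(n,A \right)} = \left(98 + n\right) \left(-13 + A\right) = \left(-13 + A\right) \left(98 + n\right)$)
$j = 12436$ ($j = -3 + \left(13605 - 1166\right) = -3 + 12439 = 12436$)
$5 \cdot 11 j = 5 \cdot 11 \cdot 12436 = 55 \cdot 12436 = 683980$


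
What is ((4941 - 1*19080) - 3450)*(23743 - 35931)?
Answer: 214374732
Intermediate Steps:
((4941 - 1*19080) - 3450)*(23743 - 35931) = ((4941 - 19080) - 3450)*(-12188) = (-14139 - 3450)*(-12188) = -17589*(-12188) = 214374732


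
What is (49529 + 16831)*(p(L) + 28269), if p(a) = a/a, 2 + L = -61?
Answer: 1875997200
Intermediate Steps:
L = -63 (L = -2 - 61 = -63)
p(a) = 1
(49529 + 16831)*(p(L) + 28269) = (49529 + 16831)*(1 + 28269) = 66360*28270 = 1875997200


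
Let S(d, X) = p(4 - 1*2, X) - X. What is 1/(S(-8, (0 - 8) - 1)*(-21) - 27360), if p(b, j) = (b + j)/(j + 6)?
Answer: -1/27598 ≈ -3.6235e-5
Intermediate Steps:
p(b, j) = (b + j)/(6 + j)
S(d, X) = -X + (2 + X)/(6 + X) (S(d, X) = ((4 - 1*2) + X)/(6 + X) - X = ((4 - 2) + X)/(6 + X) - X = (2 + X)/(6 + X) - X = -X + (2 + X)/(6 + X))
1/(S(-8, (0 - 8) - 1)*(-21) - 27360) = 1/(((2 + ((0 - 8) - 1) - ((0 - 8) - 1)*(6 + ((0 - 8) - 1)))/(6 + ((0 - 8) - 1)))*(-21) - 27360) = 1/(((2 + (-8 - 1) - (-8 - 1)*(6 + (-8 - 1)))/(6 + (-8 - 1)))*(-21) - 27360) = 1/(((2 - 9 - 1*(-9)*(6 - 9))/(6 - 9))*(-21) - 27360) = 1/(((2 - 9 - 1*(-9)*(-3))/(-3))*(-21) - 27360) = 1/(-(2 - 9 - 27)/3*(-21) - 27360) = 1/(-1/3*(-34)*(-21) - 27360) = 1/((34/3)*(-21) - 27360) = 1/(-238 - 27360) = 1/(-27598) = -1/27598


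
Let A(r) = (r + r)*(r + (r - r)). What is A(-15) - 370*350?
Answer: -129050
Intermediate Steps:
A(r) = 2*r² (A(r) = (2*r)*(r + 0) = (2*r)*r = 2*r²)
A(-15) - 370*350 = 2*(-15)² - 370*350 = 2*225 - 129500 = 450 - 129500 = -129050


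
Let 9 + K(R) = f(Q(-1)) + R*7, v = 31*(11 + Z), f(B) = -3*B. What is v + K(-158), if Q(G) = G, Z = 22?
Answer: -89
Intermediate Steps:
v = 1023 (v = 31*(11 + 22) = 31*33 = 1023)
K(R) = -6 + 7*R (K(R) = -9 + (-3*(-1) + R*7) = -9 + (3 + 7*R) = -6 + 7*R)
v + K(-158) = 1023 + (-6 + 7*(-158)) = 1023 + (-6 - 1106) = 1023 - 1112 = -89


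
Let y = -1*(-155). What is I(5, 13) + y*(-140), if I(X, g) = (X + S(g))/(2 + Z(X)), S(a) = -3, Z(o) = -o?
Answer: -65102/3 ≈ -21701.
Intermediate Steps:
y = 155
I(X, g) = (-3 + X)/(2 - X) (I(X, g) = (X - 3)/(2 - X) = (-3 + X)/(2 - X))
I(5, 13) + y*(-140) = (3 - 1*5)/(-2 + 5) + 155*(-140) = (3 - 5)/3 - 21700 = (⅓)*(-2) - 21700 = -⅔ - 21700 = -65102/3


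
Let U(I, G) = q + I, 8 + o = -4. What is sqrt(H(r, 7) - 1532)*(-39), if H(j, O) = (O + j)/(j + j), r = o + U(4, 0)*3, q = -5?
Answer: -104*I*sqrt(5385)/5 ≈ -1526.4*I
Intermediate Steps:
o = -12 (o = -8 - 4 = -12)
U(I, G) = -5 + I
r = -15 (r = -12 + (-5 + 4)*3 = -12 - 1*3 = -12 - 3 = -15)
H(j, O) = (O + j)/(2*j) (H(j, O) = (O + j)/((2*j)) = (O + j)*(1/(2*j)) = (O + j)/(2*j))
sqrt(H(r, 7) - 1532)*(-39) = sqrt((1/2)*(7 - 15)/(-15) - 1532)*(-39) = sqrt((1/2)*(-1/15)*(-8) - 1532)*(-39) = sqrt(4/15 - 1532)*(-39) = sqrt(-22976/15)*(-39) = (8*I*sqrt(5385)/15)*(-39) = -104*I*sqrt(5385)/5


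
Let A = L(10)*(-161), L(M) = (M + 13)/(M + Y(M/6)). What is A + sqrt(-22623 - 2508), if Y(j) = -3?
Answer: -529 + I*sqrt(25131) ≈ -529.0 + 158.53*I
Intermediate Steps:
L(M) = (13 + M)/(-3 + M) (L(M) = (M + 13)/(M - 3) = (13 + M)/(-3 + M))
A = -529 (A = ((13 + 10)/(-3 + 10))*(-161) = (23/7)*(-161) = -529)
A + sqrt(-22623 - 2508) = -529 + sqrt(-22623 - 2508) = -529 + sqrt(-25131) = -529 + I*sqrt(25131)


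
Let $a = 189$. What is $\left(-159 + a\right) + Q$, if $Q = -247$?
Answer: $-217$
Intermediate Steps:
$\left(-159 + a\right) + Q = \left(-159 + 189\right) - 247 = 30 - 247 = -217$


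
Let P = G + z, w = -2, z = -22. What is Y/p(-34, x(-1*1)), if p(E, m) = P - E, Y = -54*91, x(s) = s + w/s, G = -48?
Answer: 273/2 ≈ 136.50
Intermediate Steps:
P = -70 (P = -48 - 22 = -70)
x(s) = s - 2/s
Y = -4914
p(E, m) = -70 - E
Y/p(-34, x(-1*1)) = -4914/(-70 - 1*(-34)) = -4914/(-70 + 34) = -4914/(-36) = -4914*(-1/36) = 273/2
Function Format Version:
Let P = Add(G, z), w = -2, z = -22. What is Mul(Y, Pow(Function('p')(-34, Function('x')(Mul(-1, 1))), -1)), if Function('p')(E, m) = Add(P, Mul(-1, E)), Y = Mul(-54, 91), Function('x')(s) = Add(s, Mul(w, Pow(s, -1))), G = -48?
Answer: Rational(273, 2) ≈ 136.50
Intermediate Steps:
P = -70 (P = Add(-48, -22) = -70)
Function('x')(s) = Add(s, Mul(-2, Pow(s, -1)))
Y = -4914
Function('p')(E, m) = Add(-70, Mul(-1, E))
Mul(Y, Pow(Function('p')(-34, Function('x')(Mul(-1, 1))), -1)) = Mul(-4914, Pow(Add(-70, Mul(-1, -34)), -1)) = Mul(-4914, Pow(Add(-70, 34), -1)) = Mul(-4914, Pow(-36, -1)) = Mul(-4914, Rational(-1, 36)) = Rational(273, 2)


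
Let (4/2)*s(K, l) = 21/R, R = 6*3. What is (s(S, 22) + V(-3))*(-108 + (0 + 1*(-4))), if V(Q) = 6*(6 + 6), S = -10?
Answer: -24388/3 ≈ -8129.3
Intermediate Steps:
V(Q) = 72 (V(Q) = 6*12 = 72)
R = 18
s(K, l) = 7/12 (s(K, l) = (21/18)/2 = (21*(1/18))/2 = (1/2)*(7/6) = 7/12)
(s(S, 22) + V(-3))*(-108 + (0 + 1*(-4))) = (7/12 + 72)*(-108 + (0 + 1*(-4))) = 871*(-108 + (0 - 4))/12 = 871*(-108 - 4)/12 = (871/12)*(-112) = -24388/3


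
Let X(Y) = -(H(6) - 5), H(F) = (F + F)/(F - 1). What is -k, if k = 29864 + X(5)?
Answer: -149333/5 ≈ -29867.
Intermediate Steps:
H(F) = 2*F/(-1 + F) (H(F) = (2*F)/(-1 + F) = 2*F/(-1 + F))
X(Y) = 13/5 (X(Y) = -(2*6/(-1 + 6) - 5) = -(2*6/5 - 5) = -(2*6*(⅕) - 5) = -(12/5 - 5) = -1*(-13/5) = 13/5)
k = 149333/5 (k = 29864 + 13/5 = 149333/5 ≈ 29867.)
-k = -1*149333/5 = -149333/5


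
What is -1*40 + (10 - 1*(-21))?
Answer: -9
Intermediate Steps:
-1*40 + (10 - 1*(-21)) = -40 + (10 + 21) = -40 + 31 = -9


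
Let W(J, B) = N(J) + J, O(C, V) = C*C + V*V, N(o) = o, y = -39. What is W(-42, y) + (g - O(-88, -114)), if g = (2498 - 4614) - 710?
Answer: -23650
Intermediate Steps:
O(C, V) = C**2 + V**2
W(J, B) = 2*J (W(J, B) = J + J = 2*J)
g = -2826 (g = -2116 - 710 = -2826)
W(-42, y) + (g - O(-88, -114)) = 2*(-42) + (-2826 - ((-88)**2 + (-114)**2)) = -84 + (-2826 - (7744 + 12996)) = -84 + (-2826 - 1*20740) = -84 + (-2826 - 20740) = -84 - 23566 = -23650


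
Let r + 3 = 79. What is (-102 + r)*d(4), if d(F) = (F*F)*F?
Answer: -1664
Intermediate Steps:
d(F) = F**3 (d(F) = F**2*F = F**3)
r = 76 (r = -3 + 79 = 76)
(-102 + r)*d(4) = (-102 + 76)*4**3 = -26*64 = -1664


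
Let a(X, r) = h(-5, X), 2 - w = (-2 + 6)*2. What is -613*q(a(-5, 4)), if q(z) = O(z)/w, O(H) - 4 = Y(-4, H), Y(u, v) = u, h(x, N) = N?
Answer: 0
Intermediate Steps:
O(H) = 0 (O(H) = 4 - 4 = 0)
w = -6 (w = 2 - (-2 + 6)*2 = 2 - 4*2 = 2 - 1*8 = 2 - 8 = -6)
a(X, r) = X
q(z) = 0 (q(z) = 0/(-6) = 0*(-⅙) = 0)
-613*q(a(-5, 4)) = -613*0 = 0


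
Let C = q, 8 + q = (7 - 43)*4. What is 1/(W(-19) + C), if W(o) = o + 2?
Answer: -1/169 ≈ -0.0059172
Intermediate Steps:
W(o) = 2 + o
q = -152 (q = -8 + (7 - 43)*4 = -8 - 36*4 = -8 - 144 = -152)
C = -152
1/(W(-19) + C) = 1/((2 - 19) - 152) = 1/(-17 - 152) = 1/(-169) = -1/169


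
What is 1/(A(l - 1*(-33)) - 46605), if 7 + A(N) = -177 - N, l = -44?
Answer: -1/46778 ≈ -2.1378e-5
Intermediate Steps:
A(N) = -184 - N (A(N) = -7 + (-177 - N) = -184 - N)
1/(A(l - 1*(-33)) - 46605) = 1/((-184 - (-44 - 1*(-33))) - 46605) = 1/((-184 - (-44 + 33)) - 46605) = 1/((-184 - 1*(-11)) - 46605) = 1/((-184 + 11) - 46605) = 1/(-173 - 46605) = 1/(-46778) = -1/46778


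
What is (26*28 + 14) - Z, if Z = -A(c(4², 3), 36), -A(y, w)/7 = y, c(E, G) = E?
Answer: 630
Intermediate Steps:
A(y, w) = -7*y
Z = 112 (Z = -(-7)*4² = -(-7)*16 = -1*(-112) = 112)
(26*28 + 14) - Z = (26*28 + 14) - 1*112 = (728 + 14) - 112 = 742 - 112 = 630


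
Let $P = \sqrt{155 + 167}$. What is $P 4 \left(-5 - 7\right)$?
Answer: $- 48 \sqrt{322} \approx -861.33$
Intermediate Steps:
$P = \sqrt{322} \approx 17.944$
$P 4 \left(-5 - 7\right) = \sqrt{322} \cdot 4 \left(-5 - 7\right) = \sqrt{322} \cdot 4 \left(-12\right) = \sqrt{322} \left(-48\right) = - 48 \sqrt{322}$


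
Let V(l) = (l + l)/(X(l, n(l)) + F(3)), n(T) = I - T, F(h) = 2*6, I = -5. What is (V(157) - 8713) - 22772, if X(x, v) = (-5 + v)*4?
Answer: -10327237/328 ≈ -31485.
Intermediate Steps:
F(h) = 12
n(T) = -5 - T
X(x, v) = -20 + 4*v
V(l) = 2*l/(-28 - 4*l) (V(l) = (l + l)/((-20 + 4*(-5 - l)) + 12) = (2*l)/((-20 + (-20 - 4*l)) + 12) = (2*l)/((-40 - 4*l) + 12) = (2*l)/(-28 - 4*l) = 2*l/(-28 - 4*l))
(V(157) - 8713) - 22772 = (-1*157/(14 + 2*157) - 8713) - 22772 = (-1*157/(14 + 314) - 8713) - 22772 = (-1*157/328 - 8713) - 22772 = (-1*157*1/328 - 8713) - 22772 = (-157/328 - 8713) - 22772 = -2858021/328 - 22772 = -10327237/328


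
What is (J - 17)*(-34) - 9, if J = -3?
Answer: 671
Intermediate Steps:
(J - 17)*(-34) - 9 = (-3 - 17)*(-34) - 9 = -20*(-34) - 9 = 680 - 9 = 671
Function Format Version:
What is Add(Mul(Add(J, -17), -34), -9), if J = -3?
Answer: 671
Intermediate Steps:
Add(Mul(Add(J, -17), -34), -9) = Add(Mul(Add(-3, -17), -34), -9) = Add(Mul(-20, -34), -9) = Add(680, -9) = 671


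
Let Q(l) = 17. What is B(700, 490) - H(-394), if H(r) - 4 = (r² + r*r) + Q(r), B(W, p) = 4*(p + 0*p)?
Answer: -308533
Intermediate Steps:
B(W, p) = 4*p (B(W, p) = 4*(p + 0) = 4*p)
H(r) = 21 + 2*r² (H(r) = 4 + ((r² + r*r) + 17) = 4 + ((r² + r²) + 17) = 4 + (2*r² + 17) = 4 + (17 + 2*r²) = 21 + 2*r²)
B(700, 490) - H(-394) = 4*490 - (21 + 2*(-394)²) = 1960 - (21 + 2*155236) = 1960 - (21 + 310472) = 1960 - 1*310493 = 1960 - 310493 = -308533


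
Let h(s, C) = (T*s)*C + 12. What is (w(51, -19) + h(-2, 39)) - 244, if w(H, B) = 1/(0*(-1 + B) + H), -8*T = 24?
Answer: 103/51 ≈ 2.0196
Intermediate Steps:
T = -3 (T = -1/8*24 = -3)
h(s, C) = 12 - 3*C*s (h(s, C) = (-3*s)*C + 12 = -3*C*s + 12 = 12 - 3*C*s)
w(H, B) = 1/H (w(H, B) = 1/(0 + H) = 1/H)
(w(51, -19) + h(-2, 39)) - 244 = (1/51 + (12 - 3*39*(-2))) - 244 = (1/51 + (12 + 234)) - 244 = (1/51 + 246) - 244 = 12547/51 - 244 = 103/51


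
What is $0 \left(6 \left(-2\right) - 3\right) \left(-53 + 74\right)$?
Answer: $0$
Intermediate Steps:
$0 \left(6 \left(-2\right) - 3\right) \left(-53 + 74\right) = 0 \left(-12 - 3\right) 21 = 0 \left(-15\right) 21 = 0 \cdot 21 = 0$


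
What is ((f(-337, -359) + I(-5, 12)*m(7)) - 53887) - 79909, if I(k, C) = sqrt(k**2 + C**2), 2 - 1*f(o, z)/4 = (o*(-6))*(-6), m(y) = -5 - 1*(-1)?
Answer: -85312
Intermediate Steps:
m(y) = -4 (m(y) = -5 + 1 = -4)
f(o, z) = 8 - 144*o (f(o, z) = 8 - 4*o*(-6)*(-6) = 8 - 4*(-6*o)*(-6) = 8 - 144*o)
I(k, C) = sqrt(C**2 + k**2)
((f(-337, -359) + I(-5, 12)*m(7)) - 53887) - 79909 = (((8 - 144*(-337)) + sqrt(12**2 + (-5)**2)*(-4)) - 53887) - 79909 = (((8 + 48528) + sqrt(144 + 25)*(-4)) - 53887) - 79909 = ((48536 + sqrt(169)*(-4)) - 53887) - 79909 = ((48536 + 13*(-4)) - 53887) - 79909 = ((48536 - 52) - 53887) - 79909 = (48484 - 53887) - 79909 = -5403 - 79909 = -85312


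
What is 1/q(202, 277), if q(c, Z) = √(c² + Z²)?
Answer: √117533/117533 ≈ 0.0029169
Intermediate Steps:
q(c, Z) = √(Z² + c²)
1/q(202, 277) = 1/(√(277² + 202²)) = 1/(√(76729 + 40804)) = 1/(√117533) = √117533/117533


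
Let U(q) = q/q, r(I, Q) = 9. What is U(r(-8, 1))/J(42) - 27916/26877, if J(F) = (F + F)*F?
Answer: -32820257/31607352 ≈ -1.0384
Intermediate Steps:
J(F) = 2*F² (J(F) = (2*F)*F = 2*F²)
U(q) = 1
U(r(-8, 1))/J(42) - 27916/26877 = 1/(2*42²) - 27916/26877 = 1/(2*1764) - 27916*1/26877 = 1/3528 - 27916/26877 = -32820257/31607352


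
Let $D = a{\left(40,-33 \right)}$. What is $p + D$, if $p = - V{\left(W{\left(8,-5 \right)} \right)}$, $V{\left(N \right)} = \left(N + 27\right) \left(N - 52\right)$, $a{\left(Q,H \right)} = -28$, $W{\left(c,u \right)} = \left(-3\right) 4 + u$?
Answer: $662$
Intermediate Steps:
$W{\left(c,u \right)} = -12 + u$
$D = -28$
$V{\left(N \right)} = \left(-52 + N\right) \left(27 + N\right)$ ($V{\left(N \right)} = \left(27 + N\right) \left(-52 + N\right) = \left(-52 + N\right) \left(27 + N\right)$)
$p = 690$ ($p = - (-1404 + \left(-12 - 5\right)^{2} - 25 \left(-12 - 5\right)) = - (-1404 + \left(-17\right)^{2} - -425) = - (-1404 + 289 + 425) = \left(-1\right) \left(-690\right) = 690$)
$p + D = 690 - 28 = 662$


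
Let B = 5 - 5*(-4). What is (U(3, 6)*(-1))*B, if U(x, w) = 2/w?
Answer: -25/3 ≈ -8.3333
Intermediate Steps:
B = 25 (B = 5 + 20 = 25)
(U(3, 6)*(-1))*B = ((2/6)*(-1))*25 = ((2*(1/6))*(-1))*25 = ((1/3)*(-1))*25 = -1/3*25 = -25/3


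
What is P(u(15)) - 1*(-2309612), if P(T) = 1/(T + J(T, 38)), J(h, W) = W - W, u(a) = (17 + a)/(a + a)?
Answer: 36953807/16 ≈ 2.3096e+6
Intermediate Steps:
u(a) = (17 + a)/(2*a) (u(a) = (17 + a)/((2*a)) = (17 + a)*(1/(2*a)) = (17 + a)/(2*a))
J(h, W) = 0
P(T) = 1/T (P(T) = 1/(T + 0) = 1/T)
P(u(15)) - 1*(-2309612) = 1/((½)*(17 + 15)/15) - 1*(-2309612) = 1/((½)*(1/15)*32) + 2309612 = 1/(16/15) + 2309612 = 15/16 + 2309612 = 36953807/16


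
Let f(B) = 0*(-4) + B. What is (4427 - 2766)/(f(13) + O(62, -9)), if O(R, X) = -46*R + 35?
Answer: -1661/2804 ≈ -0.59237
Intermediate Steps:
f(B) = B (f(B) = 0 + B = B)
O(R, X) = 35 - 46*R
(4427 - 2766)/(f(13) + O(62, -9)) = (4427 - 2766)/(13 + (35 - 46*62)) = 1661/(13 + (35 - 2852)) = 1661/(13 - 2817) = 1661/(-2804) = 1661*(-1/2804) = -1661/2804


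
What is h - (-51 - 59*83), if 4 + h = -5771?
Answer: -827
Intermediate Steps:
h = -5775 (h = -4 - 5771 = -5775)
h - (-51 - 59*83) = -5775 - (-51 - 59*83) = -5775 - (-51 - 4897) = -5775 - 1*(-4948) = -5775 + 4948 = -827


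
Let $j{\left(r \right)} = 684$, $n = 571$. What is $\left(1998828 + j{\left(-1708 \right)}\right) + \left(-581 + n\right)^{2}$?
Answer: $1999612$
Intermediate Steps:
$\left(1998828 + j{\left(-1708 \right)}\right) + \left(-581 + n\right)^{2} = \left(1998828 + 684\right) + \left(-581 + 571\right)^{2} = 1999512 + \left(-10\right)^{2} = 1999512 + 100 = 1999612$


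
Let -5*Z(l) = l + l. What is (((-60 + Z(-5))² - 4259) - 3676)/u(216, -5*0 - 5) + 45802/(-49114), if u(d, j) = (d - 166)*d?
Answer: -359580847/265215600 ≈ -1.3558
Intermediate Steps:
Z(l) = -2*l/5 (Z(l) = -(l + l)/5 = -2*l/5)
u(d, j) = d*(-166 + d) (u(d, j) = (-166 + d)*d = d*(-166 + d))
(((-60 + Z(-5))² - 4259) - 3676)/u(216, -5*0 - 5) + 45802/(-49114) = (((-60 - ⅖*(-5))² - 4259) - 3676)/((216*(-166 + 216))) + 45802/(-49114) = (((-60 + 2)² - 4259) - 3676)/((216*50)) + 45802*(-1/49114) = (((-58)² - 4259) - 3676)/10800 - 22901/24557 = ((3364 - 4259) - 3676)*(1/10800) - 22901/24557 = (-895 - 3676)*(1/10800) - 22901/24557 = -4571*1/10800 - 22901/24557 = -4571/10800 - 22901/24557 = -359580847/265215600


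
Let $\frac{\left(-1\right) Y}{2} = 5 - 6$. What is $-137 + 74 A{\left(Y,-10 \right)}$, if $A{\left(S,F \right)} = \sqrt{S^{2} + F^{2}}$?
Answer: $-137 + 148 \sqrt{26} \approx 617.66$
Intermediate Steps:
$Y = 2$ ($Y = - 2 \left(5 - 6\right) = \left(-2\right) \left(-1\right) = 2$)
$A{\left(S,F \right)} = \sqrt{F^{2} + S^{2}}$
$-137 + 74 A{\left(Y,-10 \right)} = -137 + 74 \sqrt{\left(-10\right)^{2} + 2^{2}} = -137 + 74 \sqrt{100 + 4} = -137 + 74 \sqrt{104} = -137 + 74 \cdot 2 \sqrt{26} = -137 + 148 \sqrt{26}$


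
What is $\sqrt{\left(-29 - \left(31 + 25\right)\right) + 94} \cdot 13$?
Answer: $39$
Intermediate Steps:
$\sqrt{\left(-29 - \left(31 + 25\right)\right) + 94} \cdot 13 = \sqrt{\left(-29 - 56\right) + 94} \cdot 13 = \sqrt{-85 + 94} \cdot 13 = \sqrt{9} \cdot 13 = 3 \cdot 13 = 39$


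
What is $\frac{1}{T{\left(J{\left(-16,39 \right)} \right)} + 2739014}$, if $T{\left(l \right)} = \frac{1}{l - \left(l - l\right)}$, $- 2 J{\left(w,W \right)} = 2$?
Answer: $\frac{1}{2739013} \approx 3.6509 \cdot 10^{-7}$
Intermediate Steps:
$J{\left(w,W \right)} = -1$ ($J{\left(w,W \right)} = \left(- \frac{1}{2}\right) 2 = -1$)
$T{\left(l \right)} = \frac{1}{l}$ ($T{\left(l \right)} = \frac{1}{l - 0} = \frac{1}{l + 0} = \frac{1}{l}$)
$\frac{1}{T{\left(J{\left(-16,39 \right)} \right)} + 2739014} = \frac{1}{\frac{1}{-1} + 2739014} = \frac{1}{-1 + 2739014} = \frac{1}{2739013}$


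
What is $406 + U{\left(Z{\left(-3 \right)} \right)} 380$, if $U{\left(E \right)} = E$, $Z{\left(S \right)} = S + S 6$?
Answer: $-7574$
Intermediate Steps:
$Z{\left(S \right)} = 7 S$ ($Z{\left(S \right)} = S + 6 S = 7 S$)
$406 + U{\left(Z{\left(-3 \right)} \right)} 380 = 406 + 7 \left(-3\right) 380 = 406 - 7980 = -7574$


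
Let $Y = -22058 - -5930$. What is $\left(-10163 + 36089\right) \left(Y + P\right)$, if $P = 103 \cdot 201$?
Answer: $118611450$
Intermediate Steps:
$P = 20703$
$Y = -16128$ ($Y = -22058 + 5930 = -16128$)
$\left(-10163 + 36089\right) \left(Y + P\right) = \left(-10163 + 36089\right) \left(-16128 + 20703\right) = 25926 \cdot 4575 = 118611450$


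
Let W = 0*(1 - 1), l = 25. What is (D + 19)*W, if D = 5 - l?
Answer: 0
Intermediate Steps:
W = 0 (W = 0*0 = 0)
D = -20 (D = 5 - 1*25 = 5 - 25 = -20)
(D + 19)*W = (-20 + 19)*0 = -1*0 = 0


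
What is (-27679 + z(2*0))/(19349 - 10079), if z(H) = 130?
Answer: -3061/1030 ≈ -2.9718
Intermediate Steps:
(-27679 + z(2*0))/(19349 - 10079) = (-27679 + 130)/(19349 - 10079) = -27549/9270 = -27549*1/9270 = -3061/1030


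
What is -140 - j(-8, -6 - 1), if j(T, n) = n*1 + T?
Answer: -125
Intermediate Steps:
j(T, n) = T + n (j(T, n) = n + T = T + n)
-140 - j(-8, -6 - 1) = -140 - (-8 + (-6 - 1)) = -140 - (-8 - 7) = -140 - 1*(-15) = -140 + 15 = -125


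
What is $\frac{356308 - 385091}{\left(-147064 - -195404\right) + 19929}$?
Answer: $- \frac{28783}{68269} \approx -0.42161$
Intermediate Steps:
$\frac{356308 - 385091}{\left(-147064 - -195404\right) + 19929} = - \frac{28783}{\left(-147064 + 195404\right) + 19929} = - \frac{28783}{48340 + 19929} = - \frac{28783}{68269}$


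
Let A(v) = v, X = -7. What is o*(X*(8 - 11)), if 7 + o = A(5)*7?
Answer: 588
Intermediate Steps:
o = 28 (o = -7 + 5*7 = -7 + 35 = 28)
o*(X*(8 - 11)) = 28*(-7*(8 - 11)) = 28*(-7*(-3)) = 28*21 = 588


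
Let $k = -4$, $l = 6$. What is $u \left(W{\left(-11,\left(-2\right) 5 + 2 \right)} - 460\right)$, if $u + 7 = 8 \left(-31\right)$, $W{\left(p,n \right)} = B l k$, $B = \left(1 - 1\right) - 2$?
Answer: $105060$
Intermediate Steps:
$B = -2$ ($B = 0 - 2 = -2$)
$W{\left(p,n \right)} = 48$ ($W{\left(p,n \right)} = \left(-2\right) 6 \left(-4\right) = \left(-12\right) \left(-4\right) = 48$)
$u = -255$ ($u = -7 + 8 \left(-31\right) = -7 - 248 = -255$)
$u \left(W{\left(-11,\left(-2\right) 5 + 2 \right)} - 460\right) = - 255 \left(48 - 460\right) = \left(-255\right) \left(-412\right) = 105060$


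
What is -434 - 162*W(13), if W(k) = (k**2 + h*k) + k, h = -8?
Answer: -13070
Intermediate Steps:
W(k) = k**2 - 7*k (W(k) = (k**2 - 8*k) + k = k**2 - 7*k)
-434 - 162*W(13) = -434 - 2106*(-7 + 13) = -434 - 2106*6 = -434 - 162*78 = -434 - 12636 = -13070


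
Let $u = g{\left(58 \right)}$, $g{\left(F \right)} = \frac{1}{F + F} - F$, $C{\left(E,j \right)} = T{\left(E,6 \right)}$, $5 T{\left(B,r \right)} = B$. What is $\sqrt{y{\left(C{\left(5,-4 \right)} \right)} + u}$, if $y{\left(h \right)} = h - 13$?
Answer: $\frac{i \sqrt{235451}}{58} \approx 8.3661 i$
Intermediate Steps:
$T{\left(B,r \right)} = \frac{B}{5}$
$C{\left(E,j \right)} = \frac{E}{5}$
$g{\left(F \right)} = \frac{1}{2 F} - F$
$u = - \frac{6727}{116}$ ($u = \frac{1}{2 \cdot 58} - 58 = \frac{1}{2} \cdot \frac{1}{58} - 58 = \frac{1}{116} - 58 = - \frac{6727}{116} \approx -57.991$)
$y{\left(h \right)} = -13 + h$
$\sqrt{y{\left(C{\left(5,-4 \right)} \right)} + u} = \sqrt{\left(-13 + \frac{1}{5} \cdot 5\right) - \frac{6727}{116}} = \sqrt{\left(-13 + 1\right) - \frac{6727}{116}} = \sqrt{-12 - \frac{6727}{116}} = \sqrt{- \frac{8119}{116}} = \frac{i \sqrt{235451}}{58}$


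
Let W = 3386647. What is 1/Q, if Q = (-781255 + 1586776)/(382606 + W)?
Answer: 3769253/805521 ≈ 4.6793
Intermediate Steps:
Q = 805521/3769253 (Q = (-781255 + 1586776)/(382606 + 3386647) = 805521/3769253 ≈ 0.21371)
1/Q = 1/(805521/3769253) = 3769253/805521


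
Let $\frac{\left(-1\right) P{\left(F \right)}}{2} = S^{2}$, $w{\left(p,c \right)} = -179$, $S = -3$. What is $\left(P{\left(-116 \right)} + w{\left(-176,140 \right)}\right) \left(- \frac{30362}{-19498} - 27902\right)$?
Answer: $\frac{53584279149}{9749} \approx 5.4964 \cdot 10^{6}$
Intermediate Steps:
$P{\left(F \right)} = -18$ ($P{\left(F \right)} = - 2 \left(-3\right)^{2} = \left(-2\right) 9 = -18$)
$\left(P{\left(-116 \right)} + w{\left(-176,140 \right)}\right) \left(- \frac{30362}{-19498} - 27902\right) = \left(-18 - 179\right) \left(- \frac{30362}{-19498} - 27902\right) = - 197 \left(\left(-30362\right) \left(- \frac{1}{19498}\right) - 27902\right) = - 197 \left(\frac{15181}{9749} - 27902\right) = \left(-197\right) \left(- \frac{272001417}{9749}\right) = \frac{53584279149}{9749}$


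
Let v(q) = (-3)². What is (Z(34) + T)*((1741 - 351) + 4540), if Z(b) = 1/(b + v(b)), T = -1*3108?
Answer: -792502990/43 ≈ -1.8430e+7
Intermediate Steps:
v(q) = 9
T = -3108
Z(b) = 1/(9 + b) (Z(b) = 1/(b + 9) = 1/(9 + b))
(Z(34) + T)*((1741 - 351) + 4540) = (1/(9 + 34) - 3108)*((1741 - 351) + 4540) = (1/43 - 3108)*(1390 + 4540) = (1/43 - 3108)*5930 = -133643/43*5930 = -792502990/43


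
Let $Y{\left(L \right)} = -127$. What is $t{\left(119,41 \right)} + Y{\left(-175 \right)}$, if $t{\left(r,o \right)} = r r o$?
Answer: $580474$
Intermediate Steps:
$t{\left(r,o \right)} = o r^{2}$ ($t{\left(r,o \right)} = r^{2} o = o r^{2}$)
$t{\left(119,41 \right)} + Y{\left(-175 \right)} = 41 \cdot 119^{2} - 127 = 41 \cdot 14161 - 127 = 580601 - 127 = 580474$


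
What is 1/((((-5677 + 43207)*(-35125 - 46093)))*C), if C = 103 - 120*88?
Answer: 1/31874102373780 ≈ 3.1373e-14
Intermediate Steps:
C = -10457 (C = 103 - 10560 = -10457)
1/((((-5677 + 43207)*(-35125 - 46093)))*C) = 1/(((-5677 + 43207)*(-35125 - 46093))*(-10457)) = -1/10457/(37530*(-81218)) = -1/10457/(-3048111540) = -1/3048111540*(-1/10457) = 1/31874102373780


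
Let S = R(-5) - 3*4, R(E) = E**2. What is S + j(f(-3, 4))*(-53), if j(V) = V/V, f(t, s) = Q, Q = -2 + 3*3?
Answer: -40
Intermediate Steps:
Q = 7 (Q = -2 + 9 = 7)
f(t, s) = 7
j(V) = 1
S = 13 (S = (-5)**2 - 3*4 = 25 - 12 = 13)
S + j(f(-3, 4))*(-53) = 13 + 1*(-53) = 13 - 53 = -40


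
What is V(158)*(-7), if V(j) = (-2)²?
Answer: -28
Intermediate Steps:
V(j) = 4
V(158)*(-7) = 4*(-7) = -28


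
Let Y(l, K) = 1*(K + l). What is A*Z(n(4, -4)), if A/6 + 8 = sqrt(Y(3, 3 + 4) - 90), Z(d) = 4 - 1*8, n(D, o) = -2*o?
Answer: 192 - 96*I*sqrt(5) ≈ 192.0 - 214.66*I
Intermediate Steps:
Z(d) = -4 (Z(d) = 4 - 8 = -4)
Y(l, K) = K + l
A = -48 + 24*I*sqrt(5) (A = -48 + 6*sqrt(((3 + 4) + 3) - 90) = -48 + 6*sqrt((7 + 3) - 90) = -48 + 6*sqrt(10 - 90) = -48 + 6*sqrt(-80) = -48 + 6*(4*I*sqrt(5)) = -48 + 24*I*sqrt(5) ≈ -48.0 + 53.666*I)
A*Z(n(4, -4)) = (-48 + 24*I*sqrt(5))*(-4) = 192 - 96*I*sqrt(5)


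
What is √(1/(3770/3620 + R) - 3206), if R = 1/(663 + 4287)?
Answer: I*√174467705423201/233314 ≈ 56.613*I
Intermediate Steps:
R = 1/4950 ≈ 0.00020202
√(1/(3770/3620 + R) - 3206) = √(1/(3770/3620 + 1/4950) - 3206) = √(1/(3770*(1/3620) + 1/4950) - 3206) = √(1/(377/362 + 1/4950) - 3206) = √(1/(466628/447975) - 3206) = √(447975/466628 - 3206) = √(-1495561393/466628) = I*√174467705423201/233314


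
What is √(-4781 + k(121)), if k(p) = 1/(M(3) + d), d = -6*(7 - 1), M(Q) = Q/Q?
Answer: 2*I*√1464190/35 ≈ 69.145*I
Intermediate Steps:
M(Q) = 1
d = -36 (d = -6*6 = -36)
k(p) = -1/35 (k(p) = 1/(1 - 36) = 1/(-35) = -1/35)
√(-4781 + k(121)) = √(-4781 - 1/35) = √(-167336/35) = 2*I*√1464190/35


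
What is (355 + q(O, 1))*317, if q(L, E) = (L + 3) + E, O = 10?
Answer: 116973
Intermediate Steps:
q(L, E) = 3 + E + L (q(L, E) = (3 + L) + E = 3 + E + L)
(355 + q(O, 1))*317 = (355 + (3 + 1 + 10))*317 = (355 + 14)*317 = 369*317 = 116973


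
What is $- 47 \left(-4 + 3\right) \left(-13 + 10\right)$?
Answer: $-141$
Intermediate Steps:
$- 47 \left(-4 + 3\right) \left(-13 + 10\right) = - 47 \left(\left(-1\right) \left(-3\right)\right) = \left(-47\right) 3 = -141$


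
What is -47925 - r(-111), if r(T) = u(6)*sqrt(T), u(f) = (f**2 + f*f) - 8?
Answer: -47925 - 64*I*sqrt(111) ≈ -47925.0 - 674.28*I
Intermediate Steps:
u(f) = -8 + 2*f**2 (u(f) = (f**2 + f**2) - 8 = 2*f**2 - 8 = -8 + 2*f**2)
r(T) = 64*sqrt(T) (r(T) = (-8 + 2*6**2)*sqrt(T) = (-8 + 2*36)*sqrt(T) = (-8 + 72)*sqrt(T) = 64*sqrt(T))
-47925 - r(-111) = -47925 - 64*sqrt(-111) = -47925 - 64*I*sqrt(111)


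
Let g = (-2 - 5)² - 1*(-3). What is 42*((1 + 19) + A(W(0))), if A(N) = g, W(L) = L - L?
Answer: 3024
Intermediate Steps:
W(L) = 0
g = 52 (g = (-7)² + 3 = 49 + 3 = 52)
A(N) = 52
42*((1 + 19) + A(W(0))) = 42*((1 + 19) + 52) = 42*(20 + 52) = 42*72 = 3024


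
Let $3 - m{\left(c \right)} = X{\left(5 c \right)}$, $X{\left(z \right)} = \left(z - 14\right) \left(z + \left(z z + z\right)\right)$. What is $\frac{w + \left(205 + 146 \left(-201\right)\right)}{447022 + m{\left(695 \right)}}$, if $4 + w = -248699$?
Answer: $\frac{138922}{20908672525} \approx 6.6442 \cdot 10^{-6}$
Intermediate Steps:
$w = -248703$ ($w = -4 - 248699 = -248703$)
$X{\left(z \right)} = \left(-14 + z\right) \left(z^{2} + 2 z\right)$ ($X{\left(z \right)} = \left(-14 + z\right) \left(z + \left(z^{2} + z\right)\right) = \left(-14 + z\right) \left(z + \left(z + z^{2}\right)\right) = \left(-14 + z\right) \left(z^{2} + 2 z\right)$)
$m{\left(c \right)} = 3 - 5 c \left(-28 - 60 c + 25 c^{2}\right)$ ($m{\left(c \right)} = 3 - 5 c \left(-28 + \left(5 c\right)^{2} - 12 \cdot 5 c\right) = 3 - 5 c \left(-28 + 25 c^{2} - 60 c\right) = 3 - 5 c \left(-28 - 60 c + 25 c^{2}\right)$)
$\frac{w + \left(205 + 146 \left(-201\right)\right)}{447022 + m{\left(695 \right)}} = \frac{-248703 + \left(205 + 146 \left(-201\right)\right)}{447022 + \left(3 + 5 \cdot 695 \left(28 - 25 \cdot 695^{2} + 60 \cdot 695\right)\right)} = \frac{-248703 + \left(205 - 29346\right)}{447022 + \left(3 + 5 \cdot 695 \left(28 - 12075625 + 41700\right)\right)} = \frac{-248703 - 29141}{447022 + \left(3 + 5 \cdot 695 \left(28 - 12075625 + 41700\right)\right)} = - \frac{277844}{447022 + \left(3 + 5 \cdot 695 \left(-12033897\right)\right)} = - \frac{277844}{447022 + \left(3 - 41817792075\right)} = - \frac{277844}{447022 - 41817792072} = - \frac{277844}{-41817345050} = \left(-277844\right) \left(- \frac{1}{41817345050}\right) = \frac{138922}{20908672525}$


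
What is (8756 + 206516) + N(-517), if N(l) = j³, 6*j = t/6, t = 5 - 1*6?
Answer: 10043730431/46656 ≈ 2.1527e+5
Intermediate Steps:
t = -1 (t = 5 - 6 = -1)
j = -1/36 (j = (-1/6)/6 = (-1*⅙)/6 = (⅙)*(-⅙) = -1/36 ≈ -0.027778)
N(l) = -1/46656 (N(l) = (-1/36)³ = -1/46656)
(8756 + 206516) + N(-517) = (8756 + 206516) - 1/46656 = 215272 - 1/46656 = 10043730431/46656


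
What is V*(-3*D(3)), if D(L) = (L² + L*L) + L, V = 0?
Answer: 0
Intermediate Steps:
D(L) = L + 2*L² (D(L) = (L² + L²) + L = 2*L² + L = L + 2*L²)
V*(-3*D(3)) = 0*(-9*(1 + 2*3)) = 0*(-9*(1 + 6)) = 0*(-9*7) = 0*(-3*21) = 0*(-63) = 0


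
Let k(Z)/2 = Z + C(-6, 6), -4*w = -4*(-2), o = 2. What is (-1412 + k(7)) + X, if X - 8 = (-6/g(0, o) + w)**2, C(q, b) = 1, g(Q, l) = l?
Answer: -1363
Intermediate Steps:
w = -2 (w = -(-1)*(-2) = -1/4*8 = -2)
X = 33 (X = 8 + (-6/2 - 2)**2 = 8 + (-6*1/2 - 2)**2 = 8 + (-3 - 2)**2 = 8 + (-5)**2 = 8 + 25 = 33)
k(Z) = 2 + 2*Z (k(Z) = 2*(Z + 1) = 2*(1 + Z) = 2 + 2*Z)
(-1412 + k(7)) + X = (-1412 + (2 + 2*7)) + 33 = (-1412 + (2 + 14)) + 33 = (-1412 + 16) + 33 = -1396 + 33 = -1363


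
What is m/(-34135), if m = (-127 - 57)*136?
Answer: 25024/34135 ≈ 0.73309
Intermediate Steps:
m = -25024 (m = -184*136 = -25024)
m/(-34135) = -25024/(-34135) = -25024*(-1/34135) = 25024/34135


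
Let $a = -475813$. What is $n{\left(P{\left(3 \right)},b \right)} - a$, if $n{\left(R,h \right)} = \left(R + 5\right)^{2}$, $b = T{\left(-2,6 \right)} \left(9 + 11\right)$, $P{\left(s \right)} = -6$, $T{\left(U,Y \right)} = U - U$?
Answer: $475814$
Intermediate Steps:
$T{\left(U,Y \right)} = 0$
$b = 0$ ($b = 0 \left(9 + 11\right) = 0 \cdot 20 = 0$)
$n{\left(R,h \right)} = \left(5 + R\right)^{2}$
$n{\left(P{\left(3 \right)},b \right)} - a = \left(5 - 6\right)^{2} - -475813 = \left(-1\right)^{2} + 475813 = 1 + 475813 = 475814$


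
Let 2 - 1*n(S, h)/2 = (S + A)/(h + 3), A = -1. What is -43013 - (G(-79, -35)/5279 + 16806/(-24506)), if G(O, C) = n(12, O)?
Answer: -105723251188611/2457976306 ≈ -43012.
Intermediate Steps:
n(S, h) = 4 - 2*(-1 + S)/(3 + h) (n(S, h) = 4 - 2*(S - 1)/(h + 3) = 4 - 2*(-1 + S)/(3 + h))
G(O, C) = 2*(-5 + 2*O)/(3 + O) (G(O, C) = 2*(7 - 1*12 + 2*O)/(3 + O) = 2*(7 - 12 + 2*O)/(3 + O) = 2*(-5 + 2*O)/(3 + O))
-43013 - (G(-79, -35)/5279 + 16806/(-24506)) = -43013 - ((2*(-5 + 2*(-79))/(3 - 79))/5279 + 16806/(-24506)) = -43013 - ((2*(-5 - 158)/(-76))*(1/5279) + 16806*(-1/24506)) = -43013 - ((2*(-1/76)*(-163))*(1/5279) - 8403/12253) = -43013 - ((163/38)*(1/5279) - 8403/12253) = -43013 - (163/200602 - 8403/12253) = -43013 - 1*(-1683661367/2457976306) = -43013 + 1683661367/2457976306 = -105723251188611/2457976306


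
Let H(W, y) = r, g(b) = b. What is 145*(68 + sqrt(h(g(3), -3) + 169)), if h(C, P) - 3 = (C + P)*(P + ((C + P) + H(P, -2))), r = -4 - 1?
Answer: 9860 + 290*sqrt(43) ≈ 11762.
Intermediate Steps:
r = -5
H(W, y) = -5
h(C, P) = 3 + (C + P)*(-5 + C + 2*P) (h(C, P) = 3 + (C + P)*(P + ((C + P) - 5)) = 3 + (C + P)*(P + (-5 + C + P)) = 3 + (C + P)*(-5 + C + 2*P))
145*(68 + sqrt(h(g(3), -3) + 169)) = 145*(68 + sqrt((3 + 3**2 - 5*3 - 5*(-3) + 2*(-3)**2 + 3*3*(-3)) + 169)) = 145*(68 + sqrt((3 + 9 - 15 + 15 + 2*9 - 27) + 169)) = 145*(68 + sqrt((3 + 9 - 15 + 15 + 18 - 27) + 169)) = 145*(68 + sqrt(3 + 169)) = 145*(68 + sqrt(172)) = 145*(68 + 2*sqrt(43)) = 9860 + 290*sqrt(43)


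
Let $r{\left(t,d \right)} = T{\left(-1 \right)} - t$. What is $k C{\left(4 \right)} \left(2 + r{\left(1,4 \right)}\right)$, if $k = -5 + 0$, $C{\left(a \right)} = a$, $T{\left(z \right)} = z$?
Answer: $0$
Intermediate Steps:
$r{\left(t,d \right)} = -1 - t$
$k = -5$
$k C{\left(4 \right)} \left(2 + r{\left(1,4 \right)}\right) = \left(-5\right) 4 \left(2 - 2\right) = - 20 \left(2 - 2\right) = \left(-20\right) 0 = 0$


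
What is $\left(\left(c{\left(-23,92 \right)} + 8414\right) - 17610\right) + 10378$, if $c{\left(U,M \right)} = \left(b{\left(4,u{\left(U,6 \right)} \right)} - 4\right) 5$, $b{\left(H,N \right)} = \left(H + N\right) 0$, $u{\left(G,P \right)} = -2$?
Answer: $1162$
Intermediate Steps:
$b{\left(H,N \right)} = 0$
$c{\left(U,M \right)} = -20$ ($c{\left(U,M \right)} = \left(0 - 4\right) 5 = \left(-4\right) 5 = -20$)
$\left(\left(c{\left(-23,92 \right)} + 8414\right) - 17610\right) + 10378 = \left(\left(-20 + 8414\right) - 17610\right) + 10378 = \left(8394 - 17610\right) + 10378 = -9216 + 10378 = 1162$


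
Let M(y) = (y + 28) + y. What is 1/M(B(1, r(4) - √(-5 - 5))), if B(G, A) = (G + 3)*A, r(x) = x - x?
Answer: 7/356 + I*√10/178 ≈ 0.019663 + 0.017766*I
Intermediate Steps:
r(x) = 0
B(G, A) = A*(3 + G) (B(G, A) = (3 + G)*A = A*(3 + G))
M(y) = 28 + 2*y (M(y) = (28 + y) + y = 28 + 2*y)
1/M(B(1, r(4) - √(-5 - 5))) = 1/(28 + 2*((0 - √(-5 - 5))*(3 + 1))) = 1/(28 + 2*((0 - √(-10))*4)) = 1/(28 + 2*((0 - I*√10)*4)) = 1/(28 + 2*(-I*√10*4)) = 1/(28 + 2*(-4*I*√10)) = 1/(28 - 8*I*√10)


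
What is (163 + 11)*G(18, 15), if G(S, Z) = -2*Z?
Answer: -5220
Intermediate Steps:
(163 + 11)*G(18, 15) = (163 + 11)*(-2*15) = 174*(-30) = -5220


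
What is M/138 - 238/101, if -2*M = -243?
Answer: -13715/9292 ≈ -1.4760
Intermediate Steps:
M = 243/2 (M = -½*(-243) = 243/2 ≈ 121.50)
M/138 - 238/101 = (243/2)/138 - 238/101 = (243/2)*(1/138) - 238*1/101 = 81/92 - 238/101 = -13715/9292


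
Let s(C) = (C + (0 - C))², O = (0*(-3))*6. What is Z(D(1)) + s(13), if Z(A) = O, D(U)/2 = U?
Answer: 0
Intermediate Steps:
D(U) = 2*U
O = 0 (O = 0*6 = 0)
Z(A) = 0
s(C) = 0 (s(C) = (C - C)² = 0² = 0)
Z(D(1)) + s(13) = 0 + 0 = 0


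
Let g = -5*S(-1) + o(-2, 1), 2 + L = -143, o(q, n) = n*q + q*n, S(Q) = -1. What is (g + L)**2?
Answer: 20736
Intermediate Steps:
o(q, n) = 2*n*q (o(q, n) = n*q + n*q = 2*n*q)
L = -145 (L = -2 - 143 = -145)
g = 1 (g = -5*(-1) + 2*1*(-2) = 5 - 4 = 1)
(g + L)**2 = (1 - 145)**2 = (-144)**2 = 20736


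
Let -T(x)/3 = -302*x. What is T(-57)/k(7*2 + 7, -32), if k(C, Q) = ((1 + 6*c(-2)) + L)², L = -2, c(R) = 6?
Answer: -51642/1225 ≈ -42.157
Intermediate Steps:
k(C, Q) = 1225 (k(C, Q) = ((1 + 6*6) - 2)² = ((1 + 36) - 2)² = (37 - 2)² = 35² = 1225)
T(x) = 906*x (T(x) = -(-906)*x = 906*x)
T(-57)/k(7*2 + 7, -32) = (906*(-57))/1225 = -51642*1/1225 = -51642/1225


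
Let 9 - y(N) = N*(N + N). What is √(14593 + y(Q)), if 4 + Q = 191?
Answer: 2*I*√13834 ≈ 235.24*I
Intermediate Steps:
Q = 187 (Q = -4 + 191 = 187)
y(N) = 9 - 2*N² (y(N) = 9 - N*(N + N) = 9 - N*2*N = 9 - 2*N²)
√(14593 + y(Q)) = √(14593 + (9 - 2*187²)) = √(14593 + (9 - 2*34969)) = √(14593 + (9 - 69938)) = √(14593 - 69929) = √(-55336) = 2*I*√13834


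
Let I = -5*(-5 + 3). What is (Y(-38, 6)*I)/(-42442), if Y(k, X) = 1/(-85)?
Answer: 1/360757 ≈ 2.7720e-6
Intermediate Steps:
Y(k, X) = -1/85
I = 10 (I = -5*(-2) = 10)
(Y(-38, 6)*I)/(-42442) = -1/85*10/(-42442) = -2/17*(-1/42442) = 1/360757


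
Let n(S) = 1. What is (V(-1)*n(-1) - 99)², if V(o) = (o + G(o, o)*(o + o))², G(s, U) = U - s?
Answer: 9604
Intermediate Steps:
V(o) = o² (V(o) = (o + (o - o)*(o + o))² = (o + 0*(2*o))² = (o + 0)² = o²)
(V(-1)*n(-1) - 99)² = ((-1)²*1 - 99)² = (1*1 - 99)² = (1 - 99)² = (-98)² = 9604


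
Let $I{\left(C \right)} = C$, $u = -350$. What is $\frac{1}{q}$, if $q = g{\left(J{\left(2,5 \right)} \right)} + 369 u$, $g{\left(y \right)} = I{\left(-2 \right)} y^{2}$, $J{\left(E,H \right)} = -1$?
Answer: $- \frac{1}{129152} \approx -7.7428 \cdot 10^{-6}$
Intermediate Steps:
$g{\left(y \right)} = - 2 y^{2}$
$q = -129152$ ($q = - 2 \left(-1\right)^{2} + 369 \left(-350\right) = \left(-2\right) 1 - 129150 = -2 - 129150 = -129152$)
$\frac{1}{q} = \frac{1}{-129152} = - \frac{1}{129152}$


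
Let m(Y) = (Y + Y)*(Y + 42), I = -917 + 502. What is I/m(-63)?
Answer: -415/2646 ≈ -0.15684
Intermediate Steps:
I = -415
m(Y) = 2*Y*(42 + Y) (m(Y) = (2*Y)*(42 + Y) = 2*Y*(42 + Y))
I/m(-63) = -415*(-1/(126*(42 - 63))) = -415/(2*(-63)*(-21)) = -415/2646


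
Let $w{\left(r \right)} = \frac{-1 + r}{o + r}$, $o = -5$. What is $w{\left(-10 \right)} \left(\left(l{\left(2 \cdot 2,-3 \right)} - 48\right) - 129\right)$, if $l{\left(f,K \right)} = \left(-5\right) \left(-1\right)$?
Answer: $- \frac{1892}{15} \approx -126.13$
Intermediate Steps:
$w{\left(r \right)} = \frac{-1 + r}{-5 + r}$
$l{\left(f,K \right)} = 5$
$w{\left(-10 \right)} \left(\left(l{\left(2 \cdot 2,-3 \right)} - 48\right) - 129\right) = \frac{-1 - 10}{-5 - 10} \left(\left(5 - 48\right) - 129\right) = \frac{1}{-15} \left(-11\right) \left(\left(5 - 48\right) - 129\right) = \left(- \frac{1}{15}\right) \left(-11\right) \left(-43 - 129\right) = \frac{11}{15} \left(-172\right) = - \frac{1892}{15}$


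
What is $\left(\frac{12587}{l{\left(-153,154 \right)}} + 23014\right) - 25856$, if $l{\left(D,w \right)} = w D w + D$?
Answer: $- \frac{10312780829}{3628701} \approx -2842.0$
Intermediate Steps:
$l{\left(D,w \right)} = D + D w^{2}$ ($l{\left(D,w \right)} = D w w + D = D w^{2} + D = D + D w^{2}$)
$\left(\frac{12587}{l{\left(-153,154 \right)}} + 23014\right) - 25856 = \left(\frac{12587}{\left(-153\right) \left(1 + 154^{2}\right)} + 23014\right) - 25856 = \left(\frac{12587}{\left(-153\right) \left(1 + 23716\right)} + 23014\right) - 25856 = \left(\frac{12587}{\left(-153\right) 23717} + 23014\right) - 25856 = \left(\frac{12587}{-3628701} + 23014\right) - 25856 = \left(12587 \left(- \frac{1}{3628701}\right) + 23014\right) - 25856 = \left(- \frac{12587}{3628701} + 23014\right) - 25856 = \frac{83510912227}{3628701} - 25856 = - \frac{10312780829}{3628701}$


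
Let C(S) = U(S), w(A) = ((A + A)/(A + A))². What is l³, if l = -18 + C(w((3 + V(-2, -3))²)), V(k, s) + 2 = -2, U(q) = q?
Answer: -4913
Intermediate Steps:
V(k, s) = -4 (V(k, s) = -2 - 2 = -4)
w(A) = 1 (w(A) = ((2*A)/((2*A)))² = ((2*A)*(1/(2*A)))² = 1² = 1)
C(S) = S
l = -17 (l = -18 + 1 = -17)
l³ = (-17)³ = -4913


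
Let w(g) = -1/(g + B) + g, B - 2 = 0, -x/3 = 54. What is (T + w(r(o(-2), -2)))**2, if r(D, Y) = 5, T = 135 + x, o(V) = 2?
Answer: 24025/49 ≈ 490.31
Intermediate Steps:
x = -162 (x = -3*54 = -162)
B = 2 (B = 2 + 0 = 2)
T = -27 (T = 135 - 162 = -27)
w(g) = g - 1/(2 + g) (w(g) = -1/(g + 2) + g = -1/(2 + g) + g = g - 1/(2 + g))
(T + w(r(o(-2), -2)))**2 = (-27 + (-1 + 5**2 + 2*5)/(2 + 5))**2 = (-27 + (-1 + 25 + 10)/7)**2 = (-27 + (1/7)*34)**2 = (-27 + 34/7)**2 = (-155/7)**2 = 24025/49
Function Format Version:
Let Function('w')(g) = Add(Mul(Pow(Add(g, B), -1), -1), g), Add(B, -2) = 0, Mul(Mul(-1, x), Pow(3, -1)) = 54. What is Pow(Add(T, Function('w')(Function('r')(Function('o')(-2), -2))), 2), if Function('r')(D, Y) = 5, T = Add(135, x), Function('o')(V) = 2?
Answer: Rational(24025, 49) ≈ 490.31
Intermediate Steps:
x = -162 (x = Mul(-3, 54) = -162)
B = 2 (B = Add(2, 0) = 2)
T = -27 (T = Add(135, -162) = -27)
Function('w')(g) = Add(g, Mul(-1, Pow(Add(2, g), -1))) (Function('w')(g) = Add(Mul(Pow(Add(g, 2), -1), -1), g) = Add(Mul(Pow(Add(2, g), -1), -1), g) = Add(Mul(-1, Pow(Add(2, g), -1)), g) = Add(g, Mul(-1, Pow(Add(2, g), -1))))
Pow(Add(T, Function('w')(Function('r')(Function('o')(-2), -2))), 2) = Pow(Add(-27, Mul(Pow(Add(2, 5), -1), Add(-1, Pow(5, 2), Mul(2, 5)))), 2) = Pow(Add(-27, Mul(Pow(7, -1), Add(-1, 25, 10))), 2) = Pow(Add(-27, Mul(Rational(1, 7), 34)), 2) = Pow(Add(-27, Rational(34, 7)), 2) = Pow(Rational(-155, 7), 2) = Rational(24025, 49)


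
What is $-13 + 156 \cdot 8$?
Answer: $1235$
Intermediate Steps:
$-13 + 156 \cdot 8 = -13 + 1248 = 1235$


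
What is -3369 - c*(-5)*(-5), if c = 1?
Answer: -3394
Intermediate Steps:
-3369 - c*(-5)*(-5) = -3369 - 1*(-5)*(-5) = -3369 - (-5)*(-5) = -3369 - 1*25 = -3369 - 25 = -3394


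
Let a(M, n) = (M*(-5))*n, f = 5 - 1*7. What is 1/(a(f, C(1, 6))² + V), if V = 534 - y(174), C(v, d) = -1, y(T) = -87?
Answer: 1/721 ≈ 0.0013870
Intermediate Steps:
f = -2 (f = 5 - 7 = -2)
a(M, n) = -5*M*n (a(M, n) = (-5*M)*n = -5*M*n)
V = 621 (V = 534 - 1*(-87) = 534 + 87 = 621)
1/(a(f, C(1, 6))² + V) = 1/((-5*(-2)*(-1))² + 621) = 1/((-10)² + 621) = 1/(100 + 621) = 1/721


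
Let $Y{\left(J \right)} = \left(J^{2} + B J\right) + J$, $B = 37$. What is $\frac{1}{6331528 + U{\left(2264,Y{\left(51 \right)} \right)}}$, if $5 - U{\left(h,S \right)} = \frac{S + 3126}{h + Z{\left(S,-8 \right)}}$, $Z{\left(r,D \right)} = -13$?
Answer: $\frac{2251}{14252273118} \approx 1.5794 \cdot 10^{-7}$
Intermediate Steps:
$Y{\left(J \right)} = J^{2} + 38 J$ ($Y{\left(J \right)} = \left(J^{2} + 37 J\right) + J = J^{2} + 38 J$)
$U{\left(h,S \right)} = 5 - \frac{3126 + S}{-13 + h}$ ($U{\left(h,S \right)} = 5 - \frac{S + 3126}{h - 13} = 5 - \frac{3126 + S}{-13 + h}$)
$\frac{1}{6331528 + U{\left(2264,Y{\left(51 \right)} \right)}} = \frac{1}{6331528 + \frac{-3191 - 51 \left(38 + 51\right) + 5 \cdot 2264}{-13 + 2264}} = \frac{1}{6331528 + \frac{-3191 - 51 \cdot 89 + 11320}{2251}} = \frac{1}{6331528 + \frac{-3191 - 4539 + 11320}{2251}} = \frac{1}{6331528 + \frac{1}{2251} \cdot 3590} = \frac{1}{6331528 + \frac{3590}{2251}} = \frac{1}{\frac{14252273118}{2251}} = \frac{2251}{14252273118}$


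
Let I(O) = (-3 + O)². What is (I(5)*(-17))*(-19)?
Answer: 1292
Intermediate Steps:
(I(5)*(-17))*(-19) = ((-3 + 5)²*(-17))*(-19) = (2²*(-17))*(-19) = (4*(-17))*(-19) = -68*(-19) = 1292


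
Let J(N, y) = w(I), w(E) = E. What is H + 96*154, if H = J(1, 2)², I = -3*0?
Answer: 14784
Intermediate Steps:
I = 0
J(N, y) = 0
H = 0 (H = 0² = 0)
H + 96*154 = 0 + 96*154 = 0 + 14784 = 14784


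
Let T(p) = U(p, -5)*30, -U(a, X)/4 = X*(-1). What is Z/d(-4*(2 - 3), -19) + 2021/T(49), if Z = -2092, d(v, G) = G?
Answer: 1216801/11400 ≈ 106.74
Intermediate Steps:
U(a, X) = 4*X (U(a, X) = -4*X*(-1) = -(-4)*X = 4*X)
T(p) = -600 (T(p) = (4*(-5))*30 = -20*30 = -600)
Z/d(-4*(2 - 3), -19) + 2021/T(49) = -2092/(-19) + 2021/(-600) = -2092*(-1/19) + 2021*(-1/600) = 2092/19 - 2021/600 = 1216801/11400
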